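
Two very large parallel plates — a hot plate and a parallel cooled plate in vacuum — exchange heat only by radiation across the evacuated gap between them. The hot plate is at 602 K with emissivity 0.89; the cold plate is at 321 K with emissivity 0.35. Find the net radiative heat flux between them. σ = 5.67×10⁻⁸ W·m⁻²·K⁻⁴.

q ≈ 2300 W/m²

For two infinite grey parallel plates, q = σ(T₁⁴ − T₂⁴)/(1/ε₁ + 1/ε₂ − 1).
T₁⁴ − T₂⁴ = 1.313×10¹¹ − 1.062×10¹⁰ = 1.207×10¹¹ K⁴.
1/ε₁ + 1/ε₂ − 1 = 1.124 + 2.857 − 1 = 2.981.
q = 5.67×10⁻⁸ × 1.207×10¹¹ / 2.981.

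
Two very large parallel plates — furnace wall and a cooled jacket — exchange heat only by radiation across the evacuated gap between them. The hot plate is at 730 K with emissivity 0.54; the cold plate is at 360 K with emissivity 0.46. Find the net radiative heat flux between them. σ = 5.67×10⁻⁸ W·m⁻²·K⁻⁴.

For two infinite grey parallel plates, q = σ(T₁⁴ − T₂⁴)/(1/ε₁ + 1/ε₂ − 1).
T₁⁴ − T₂⁴ = 2.840×10¹¹ − 1.680×10¹⁰ = 2.672×10¹¹ K⁴.
1/ε₁ + 1/ε₂ − 1 = 1.852 + 2.174 − 1 = 3.026.
q = 5.67×10⁻⁸ × 2.672×10¹¹ / 3.026.

q ≈ 5010 W/m²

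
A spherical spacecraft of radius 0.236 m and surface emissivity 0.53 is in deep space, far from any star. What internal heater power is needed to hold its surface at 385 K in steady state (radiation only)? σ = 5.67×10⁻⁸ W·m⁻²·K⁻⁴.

P ≈ 462 W

P = εσ·4πr²·T⁴.
4πr² = 0.6999 m²; T⁴ = 2.197×10¹⁰ K⁴.
P = 0.53·5.67×10⁻⁸·0.6999·2.197×10¹⁰.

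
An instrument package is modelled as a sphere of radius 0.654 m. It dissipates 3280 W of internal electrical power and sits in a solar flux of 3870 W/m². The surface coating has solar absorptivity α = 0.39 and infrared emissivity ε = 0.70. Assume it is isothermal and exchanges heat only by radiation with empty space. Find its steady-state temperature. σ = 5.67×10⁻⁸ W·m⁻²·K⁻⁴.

At steady state, absorbed solar power + internal power = radiated power.
Absorbed: α·S·A_cross = 0.39·3870·1.344 = 2028 W (cross-section πr²).
Total input = 2028 + 3280 = 5308 W.
Radiated: εσ·A_surf·T⁴ with A_surf = 4πr² = 5.375 m².
T⁴ = 5308/(0.70·5.67×10⁻⁸·5.375) = 2.488×10¹⁰ K⁴.

T ≈ 397 K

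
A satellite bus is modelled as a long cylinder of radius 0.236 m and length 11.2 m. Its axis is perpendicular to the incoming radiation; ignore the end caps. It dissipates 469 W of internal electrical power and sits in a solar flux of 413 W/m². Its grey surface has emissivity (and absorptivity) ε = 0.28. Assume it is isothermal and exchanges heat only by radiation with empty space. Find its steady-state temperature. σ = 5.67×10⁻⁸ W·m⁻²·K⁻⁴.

T ≈ 253 K

At steady state, absorbed solar power + internal power = radiated power.
Absorbed: α·S·A_cross = 0.28·413·5.286 = 611.3 W (cross-section 2rL).
Total input = 611.3 + 469 = 1080 W.
Radiated: εσ·A_surf·T⁴ with A_surf = 2πrL = 16.61 m².
T⁴ = 1080/(0.28·5.67×10⁻⁸·16.61) = 4.097×10⁹ K⁴.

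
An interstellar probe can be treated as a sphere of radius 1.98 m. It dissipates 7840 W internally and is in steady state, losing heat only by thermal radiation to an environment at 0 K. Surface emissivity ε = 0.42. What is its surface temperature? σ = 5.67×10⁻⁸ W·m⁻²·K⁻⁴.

T ≈ 286 K

Steady state: internal power = radiated power, P = εσA T⁴.
Radiating area A = 4πr² = 49.27 m².
T⁴ = P/(εσA) = 7840/(0.42·5.67×10⁻⁸·49.27) = 6.683×10⁹ K⁴.
T = (6.683×10⁹)^(1/4).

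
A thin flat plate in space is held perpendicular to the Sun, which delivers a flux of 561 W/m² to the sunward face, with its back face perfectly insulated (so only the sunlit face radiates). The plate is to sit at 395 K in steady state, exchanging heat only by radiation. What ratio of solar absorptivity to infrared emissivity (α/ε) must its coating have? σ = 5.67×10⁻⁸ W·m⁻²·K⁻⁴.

Balance: αS·A = εσ·1A·T⁴ ⇒ α/ε = σT⁴/S.
α/ε = 5.67×10⁻⁸·(395)⁴/561 = 5.67×10⁻⁸·2.434×10¹⁰/561.

α/ε ≈ 2.46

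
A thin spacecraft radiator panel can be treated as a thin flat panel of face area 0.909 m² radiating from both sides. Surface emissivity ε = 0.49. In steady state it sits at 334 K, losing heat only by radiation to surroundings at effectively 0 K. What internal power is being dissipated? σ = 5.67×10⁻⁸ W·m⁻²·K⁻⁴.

P ≈ 629 W

Steady state: P = εσA T⁴.
A = 2·0.909 = 1.818 m²; T⁴ = (334)⁴ = 1.244×10¹⁰ K⁴.
P = 0.49 × 5.67×10⁻⁸ × 1.818 × 1.244×10¹⁰.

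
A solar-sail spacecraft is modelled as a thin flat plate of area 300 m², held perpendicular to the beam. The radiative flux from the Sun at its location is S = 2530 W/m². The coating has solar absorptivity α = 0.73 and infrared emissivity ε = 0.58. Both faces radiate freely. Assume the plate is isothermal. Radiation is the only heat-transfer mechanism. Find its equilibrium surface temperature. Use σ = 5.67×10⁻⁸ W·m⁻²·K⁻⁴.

At equilibrium, absorbed power = emitted power.
Absorbing cross-section = A = 300.0 m²; emitting surface = 2A = 600.0 m² (ratio 2).
αS·A_cross = εσ·A_surf·T⁴  ⇒  T⁴ = αS/(ε·2σ).
T⁴ = 0.730·2530/(0.58·2·5.67×10⁻⁸) = 2.808×10¹⁰ K⁴.
T = (2.808×10¹⁰)^(1/4).

T ≈ 409 K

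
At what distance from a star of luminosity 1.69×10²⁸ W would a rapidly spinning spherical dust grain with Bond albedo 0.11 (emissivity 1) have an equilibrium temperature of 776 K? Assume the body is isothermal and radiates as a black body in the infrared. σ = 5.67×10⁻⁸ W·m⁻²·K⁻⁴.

d ≈ 1.21×10¹¹ m

For an isothermal black-emitting sphere, (1−a)S·πr² = σ·4πr²·T⁴ ⇒ S = 4σT⁴/(1−a).
S = 4·5.67×10⁻⁸·(776)⁴/0.890 = 92410 W/m².
Flux falls as S = L/(4πd²), so d = √(L/(4πS)) = √(1.69×10²⁸/(4π·92410)).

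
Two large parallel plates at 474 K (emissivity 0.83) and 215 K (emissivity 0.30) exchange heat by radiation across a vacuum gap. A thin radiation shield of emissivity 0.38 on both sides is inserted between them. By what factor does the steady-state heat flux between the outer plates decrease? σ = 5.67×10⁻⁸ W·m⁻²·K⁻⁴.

factor ≈ 2.20

Without shield: q₀ = σΔ(T⁴)/(1/ε₁+1/ε₂−1) with denominator 3.538.
With shield the two gaps are in series; the resistances add: (1/ε₁+1/ε_s−1)+(1/ε_s+1/ε₂−1) = 2.836+4.965 = 7.801.
Heat-flux ratio q₀/q = 7.801/3.538.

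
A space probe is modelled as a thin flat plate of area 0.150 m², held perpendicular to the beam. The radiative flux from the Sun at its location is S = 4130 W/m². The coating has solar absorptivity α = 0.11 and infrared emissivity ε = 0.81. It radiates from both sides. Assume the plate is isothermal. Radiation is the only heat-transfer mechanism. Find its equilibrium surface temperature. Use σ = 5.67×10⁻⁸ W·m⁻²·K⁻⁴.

At equilibrium, absorbed power = emitted power.
Absorbing cross-section = A = 0.1500 m²; emitting surface = 2A = 0.3000 m² (ratio 2).
αS·A_cross = εσ·A_surf·T⁴  ⇒  T⁴ = αS/(ε·2σ).
T⁴ = 0.110·4130/(0.81·2·5.67×10⁻⁸) = 4.946×10⁹ K⁴.
T = (4.946×10⁹)^(1/4).

T ≈ 265 K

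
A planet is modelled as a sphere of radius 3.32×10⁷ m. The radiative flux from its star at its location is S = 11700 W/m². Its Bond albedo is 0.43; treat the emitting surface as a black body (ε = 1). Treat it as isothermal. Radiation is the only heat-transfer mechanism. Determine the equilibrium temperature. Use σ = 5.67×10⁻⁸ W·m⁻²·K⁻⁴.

T ≈ 414 K

At equilibrium, absorbed power = emitted power.
Absorbing cross-section = πr² = 3.463×10¹⁵ m²; emitting surface = 4πr² = 1.385×10¹⁶ m² (ratio 4).
(1−a)S·A_cross = εσ·A_surf·T⁴  ⇒  T⁴ = (1−a)S/(4σ).
T⁴ = 0.570·11700/(4·5.67×10⁻⁸) = 2.940×10¹⁰ K⁴.
T = (2.940×10¹⁰)^(1/4).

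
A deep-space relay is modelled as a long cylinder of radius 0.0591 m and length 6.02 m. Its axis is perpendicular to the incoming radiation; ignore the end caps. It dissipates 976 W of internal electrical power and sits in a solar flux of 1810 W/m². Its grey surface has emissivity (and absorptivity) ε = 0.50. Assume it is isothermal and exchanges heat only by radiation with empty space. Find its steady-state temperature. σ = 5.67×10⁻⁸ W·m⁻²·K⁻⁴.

At steady state, absorbed solar power + internal power = radiated power.
Absorbed: α·S·A_cross = 0.50·1810·0.7116 = 644.0 W (cross-section 2rL).
Total input = 644.0 + 976 = 1620 W.
Radiated: εσ·A_surf·T⁴ with A_surf = 2πrL = 2.235 m².
T⁴ = 1620/(0.50·5.67×10⁻⁸·2.235) = 2.556×10¹⁰ K⁴.

T ≈ 400 K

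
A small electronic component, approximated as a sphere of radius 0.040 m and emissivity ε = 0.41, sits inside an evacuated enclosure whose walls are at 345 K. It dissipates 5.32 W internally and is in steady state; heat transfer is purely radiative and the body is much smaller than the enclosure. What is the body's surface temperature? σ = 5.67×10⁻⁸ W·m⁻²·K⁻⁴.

For a small grey body in a large enclosure, net radiated power = εσA(T⁴ − T_w⁴).
Steady state: P = εσA(T⁴ − T_w⁴) with A = 4πr² = 0.02011 m².
T⁴ = P/(εσA) + T_w⁴ = 5.32/(0.41·5.67×10⁻⁸·0.02011) + (345)⁴
    = 1.138×10¹⁰ + 1.417×10¹⁰ = 2.555×10¹⁰ K⁴.

T ≈ 400 K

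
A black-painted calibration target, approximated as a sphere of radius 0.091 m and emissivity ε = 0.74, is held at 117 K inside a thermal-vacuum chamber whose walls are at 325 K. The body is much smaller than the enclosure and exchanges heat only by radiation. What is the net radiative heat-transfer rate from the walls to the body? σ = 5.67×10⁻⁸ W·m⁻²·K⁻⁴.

P_net ≈ 47.9 W

For a small grey body in a large enclosure: P_net = εσA(T_body⁴ − T_wall⁴).
A = 4πr² = 0.1041 m²; T_body⁴ − T_wall⁴ = 1.874×10⁸ − 1.116×10¹⁰ = -1.097×10¹⁰ K⁴.
|P_net| = 0.74·5.67×10⁻⁸·0.1041·1.097×10¹⁰.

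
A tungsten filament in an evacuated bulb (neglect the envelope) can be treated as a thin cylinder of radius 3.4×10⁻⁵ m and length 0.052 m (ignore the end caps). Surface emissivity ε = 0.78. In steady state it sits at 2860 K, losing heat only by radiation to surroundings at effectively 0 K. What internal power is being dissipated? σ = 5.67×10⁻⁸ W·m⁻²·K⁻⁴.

Steady state: P = εσA T⁴.
A = 2πrL = 1.111×10⁻⁵ m²; T⁴ = (2860)⁴ = 6.691×10¹³ K⁴.
P = 0.78 × 5.67×10⁻⁸ × 1.111×10⁻⁵ × 6.691×10¹³.

P ≈ 32.9 W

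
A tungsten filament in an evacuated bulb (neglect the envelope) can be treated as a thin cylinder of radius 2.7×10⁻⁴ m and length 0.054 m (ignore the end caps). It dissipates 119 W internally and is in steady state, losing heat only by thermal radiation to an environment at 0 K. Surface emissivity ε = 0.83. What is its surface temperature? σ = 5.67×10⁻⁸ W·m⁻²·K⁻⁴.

T ≈ 2290 K

Steady state: internal power = radiated power, P = εσA T⁴.
Radiating area A = 2πrL = 9.161×10⁻⁵ m².
T⁴ = P/(εσA) = 119/(0.83·5.67×10⁻⁸·9.161×10⁻⁵) = 2.760×10¹³ K⁴.
T = (2.760×10¹³)^(1/4).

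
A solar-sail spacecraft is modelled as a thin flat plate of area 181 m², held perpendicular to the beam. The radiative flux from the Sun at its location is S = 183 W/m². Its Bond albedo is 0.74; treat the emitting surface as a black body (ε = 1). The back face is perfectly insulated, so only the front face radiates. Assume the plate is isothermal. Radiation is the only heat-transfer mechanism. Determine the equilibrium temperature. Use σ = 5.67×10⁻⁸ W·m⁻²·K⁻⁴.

At equilibrium, absorbed power = emitted power.
Absorbing cross-section = A = 181.0 m²; emitting surface = A = 181.0 m² (ratio 1).
(1−a)S·A_cross = εσ·A_surf·T⁴  ⇒  T⁴ = (1−a)S/(1σ).
T⁴ = 0.260·183/(1·5.67×10⁻⁸) = 8.392×10⁸ K⁴.
T = (8.392×10⁸)^(1/4).

T ≈ 170 K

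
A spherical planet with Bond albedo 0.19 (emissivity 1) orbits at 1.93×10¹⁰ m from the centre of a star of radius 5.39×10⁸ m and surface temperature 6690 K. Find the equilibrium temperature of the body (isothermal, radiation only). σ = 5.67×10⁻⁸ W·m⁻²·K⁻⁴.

T ≈ 750 K

The star's surface emits σT_*⁴; at distance d the flux is S = σT_*⁴(R_*/d)².
S = 5.67×10⁻⁸·(6690)⁴·(5.39×10⁸/1.93×10¹⁰)² = 88580 W/m².
For an isothermal sphere T⁴ = (1−a)S/(4σ) = 3.164×10¹¹ K⁴.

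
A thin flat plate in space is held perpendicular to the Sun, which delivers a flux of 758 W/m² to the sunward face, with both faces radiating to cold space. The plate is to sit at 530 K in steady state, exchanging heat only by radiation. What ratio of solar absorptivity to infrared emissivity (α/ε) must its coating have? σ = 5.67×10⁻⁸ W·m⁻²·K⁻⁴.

Balance: αS·A = εσ·2A·T⁴ ⇒ α/ε = 2σT⁴/S.
α/ε = 2·5.67×10⁻⁸·(530)⁴/758 = 2·5.67×10⁻⁸·7.890×10¹⁰/758.

α/ε ≈ 11.8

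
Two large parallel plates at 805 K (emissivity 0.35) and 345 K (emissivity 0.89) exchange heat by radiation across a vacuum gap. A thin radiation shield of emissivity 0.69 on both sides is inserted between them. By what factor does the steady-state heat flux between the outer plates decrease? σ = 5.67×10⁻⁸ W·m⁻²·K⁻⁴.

factor ≈ 1.64

Without shield: q₀ = σΔ(T⁴)/(1/ε₁+1/ε₂−1) with denominator 2.981.
With shield the two gaps are in series; the resistances add: (1/ε₁+1/ε_s−1)+(1/ε_s+1/ε₂−1) = 3.306+1.573 = 4.879.
Heat-flux ratio q₀/q = 4.879/2.981.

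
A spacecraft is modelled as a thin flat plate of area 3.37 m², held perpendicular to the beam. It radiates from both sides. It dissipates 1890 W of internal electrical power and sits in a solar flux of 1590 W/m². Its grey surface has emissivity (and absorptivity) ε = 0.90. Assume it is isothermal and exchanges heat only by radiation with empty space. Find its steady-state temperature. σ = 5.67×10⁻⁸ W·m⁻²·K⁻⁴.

T ≈ 374 K

At steady state, absorbed solar power + internal power = radiated power.
Absorbed: α·S·A_cross = 0.90·1590·3.370 = 4822 W (cross-section A).
Total input = 4822 + 1890 = 6712 W.
Radiated: εσ·A_surf·T⁴ with A_surf = 2A = 6.740 m².
T⁴ = 6712/(0.90·5.67×10⁻⁸·6.740) = 1.952×10¹⁰ K⁴.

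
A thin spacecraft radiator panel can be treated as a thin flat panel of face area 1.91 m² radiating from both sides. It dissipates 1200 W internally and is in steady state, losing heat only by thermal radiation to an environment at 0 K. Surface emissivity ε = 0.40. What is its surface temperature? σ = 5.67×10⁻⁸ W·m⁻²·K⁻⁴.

T ≈ 343 K

Steady state: internal power = radiated power, P = εσA T⁴.
Radiating area A = 2·1.91 = 3.820 m².
T⁴ = P/(εσA) = 1200/(0.40·5.67×10⁻⁸·3.820) = 1.385×10¹⁰ K⁴.
T = (1.385×10¹⁰)^(1/4).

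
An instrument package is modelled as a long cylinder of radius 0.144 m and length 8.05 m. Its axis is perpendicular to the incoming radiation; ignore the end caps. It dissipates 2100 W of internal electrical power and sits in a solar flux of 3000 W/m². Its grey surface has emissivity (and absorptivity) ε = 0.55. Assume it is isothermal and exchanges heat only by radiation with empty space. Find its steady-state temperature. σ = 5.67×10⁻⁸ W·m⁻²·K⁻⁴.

At steady state, absorbed solar power + internal power = radiated power.
Absorbed: α·S·A_cross = 0.55·3000·2.318 = 3825 W (cross-section 2rL).
Total input = 3825 + 2100 = 5925 W.
Radiated: εσ·A_surf·T⁴ with A_surf = 2πrL = 7.283 m².
T⁴ = 5925/(0.55·5.67×10⁻⁸·7.283) = 2.609×10¹⁰ K⁴.

T ≈ 402 K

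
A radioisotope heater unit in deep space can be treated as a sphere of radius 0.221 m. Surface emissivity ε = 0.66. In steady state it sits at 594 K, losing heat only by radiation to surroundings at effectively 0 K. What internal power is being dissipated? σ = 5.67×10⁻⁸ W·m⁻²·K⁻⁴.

Steady state: P = εσA T⁴.
A = 4πr² = 0.6138 m²; T⁴ = (594)⁴ = 1.245×10¹¹ K⁴.
P = 0.66 × 5.67×10⁻⁸ × 0.6138 × 1.245×10¹¹.

P ≈ 2860 W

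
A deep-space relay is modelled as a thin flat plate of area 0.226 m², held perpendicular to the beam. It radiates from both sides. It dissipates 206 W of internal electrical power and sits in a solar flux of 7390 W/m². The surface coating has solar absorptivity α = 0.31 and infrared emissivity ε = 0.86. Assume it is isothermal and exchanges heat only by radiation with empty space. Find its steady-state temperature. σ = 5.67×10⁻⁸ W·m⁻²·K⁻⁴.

T ≈ 426 K

At steady state, absorbed solar power + internal power = radiated power.
Absorbed: α·S·A_cross = 0.31·7390·0.2260 = 517.7 W (cross-section A).
Total input = 517.7 + 206 = 723.7 W.
Radiated: εσ·A_surf·T⁴ with A_surf = 2A = 0.4520 m².
T⁴ = 723.7/(0.86·5.67×10⁻⁸·0.4520) = 3.284×10¹⁰ K⁴.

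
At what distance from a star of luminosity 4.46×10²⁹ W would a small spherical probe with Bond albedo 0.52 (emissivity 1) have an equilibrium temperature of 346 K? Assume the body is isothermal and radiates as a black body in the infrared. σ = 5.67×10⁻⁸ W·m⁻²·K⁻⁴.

d ≈ 2.29×10¹² m

For an isothermal black-emitting sphere, (1−a)S·πr² = σ·4πr²·T⁴ ⇒ S = 4σT⁴/(1−a).
S = 4·5.67×10⁻⁸·(346)⁴/0.480 = 6772 W/m².
Flux falls as S = L/(4πd²), so d = √(L/(4πS)) = √(4.46×10²⁹/(4π·6772)).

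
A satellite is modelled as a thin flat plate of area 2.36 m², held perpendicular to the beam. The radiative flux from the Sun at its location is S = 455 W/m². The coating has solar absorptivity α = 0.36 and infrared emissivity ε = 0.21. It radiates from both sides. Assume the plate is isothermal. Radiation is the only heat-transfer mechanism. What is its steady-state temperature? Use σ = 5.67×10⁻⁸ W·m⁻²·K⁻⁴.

At equilibrium, absorbed power = emitted power.
Absorbing cross-section = A = 2.360 m²; emitting surface = 2A = 4.720 m² (ratio 2).
αS·A_cross = εσ·A_surf·T⁴  ⇒  T⁴ = αS/(ε·2σ).
T⁴ = 0.360·455/(0.21·2·5.67×10⁻⁸) = 6.878×10⁹ K⁴.
T = (6.878×10⁹)^(1/4).

T ≈ 288 K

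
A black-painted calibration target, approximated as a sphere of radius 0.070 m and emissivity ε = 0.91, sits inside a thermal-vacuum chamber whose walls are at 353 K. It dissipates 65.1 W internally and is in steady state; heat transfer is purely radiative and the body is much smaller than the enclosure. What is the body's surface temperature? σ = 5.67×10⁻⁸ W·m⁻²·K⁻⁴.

For a small grey body in a large enclosure, net radiated power = εσA(T⁴ − T_w⁴).
Steady state: P = εσA(T⁴ − T_w⁴) with A = 4πr² = 0.06158 m².
T⁴ = P/(εσA) + T_w⁴ = 65.1/(0.91·5.67×10⁻⁸·0.06158) + (353)⁴
    = 2.049×10¹⁰ + 1.553×10¹⁰ = 3.602×10¹⁰ K⁴.

T ≈ 436 K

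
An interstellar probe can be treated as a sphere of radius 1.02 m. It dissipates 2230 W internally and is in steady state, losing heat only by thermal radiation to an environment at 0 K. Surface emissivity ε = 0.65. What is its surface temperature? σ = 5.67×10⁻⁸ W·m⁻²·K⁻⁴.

T ≈ 261 K

Steady state: internal power = radiated power, P = εσA T⁴.
Radiating area A = 4πr² = 13.07 m².
T⁴ = P/(εσA) = 2230/(0.65·5.67×10⁻⁸·13.07) = 4.628×10⁹ K⁴.
T = (4.628×10⁹)^(1/4).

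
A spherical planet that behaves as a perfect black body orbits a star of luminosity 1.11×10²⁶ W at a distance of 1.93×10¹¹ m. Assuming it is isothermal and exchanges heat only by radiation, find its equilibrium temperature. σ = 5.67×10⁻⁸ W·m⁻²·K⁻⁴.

T ≈ 180 K

First find the stellar flux at distance d: S = L/(4πd²) = 1.11×10²⁶/(4π·(1.93×10¹¹)²) = 237.1 W/m².
For an isothermal sphere, absorbed (1−a)S·πr² = emitted σ·4πr²·T⁴, so T⁴ = (1−a)S/(4σ).
T⁴ = 1.00·237.1/(4·5.67×10⁻⁸) = 1.046×10⁹ K⁴.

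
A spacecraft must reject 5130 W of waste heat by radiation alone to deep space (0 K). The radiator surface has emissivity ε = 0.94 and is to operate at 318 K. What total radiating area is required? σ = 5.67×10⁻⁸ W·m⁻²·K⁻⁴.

P = εσA T⁴ ⇒ A = P/(εσT⁴).
T⁴ = 1.023×10¹⁰ K⁴.
A = 5130/(0.94 × 5.67×10⁻⁸ × 1.023×10¹⁰).

A ≈ 9.41 m²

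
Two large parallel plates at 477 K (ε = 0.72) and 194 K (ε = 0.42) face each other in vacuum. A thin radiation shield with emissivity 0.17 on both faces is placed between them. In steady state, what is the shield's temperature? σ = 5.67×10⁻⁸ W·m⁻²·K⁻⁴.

In steady state the net flux on the hot side equals that on the cold side.
σ(T₁⁴−T_s⁴)/D₁ = σ(T_s⁴−T₂⁴)/D₂, with D₁ = 1/ε₁+1/ε_s−1 = 6.271, D₂ = 1/ε_s+1/ε₂−1 = 7.263.
Solve for T_s⁴: T_s⁴ = (D₂·T₁⁴ + D₁·T₂⁴)/(D₁+D₂) = 2.844×10¹⁰ K⁴.

T_s ≈ 411 K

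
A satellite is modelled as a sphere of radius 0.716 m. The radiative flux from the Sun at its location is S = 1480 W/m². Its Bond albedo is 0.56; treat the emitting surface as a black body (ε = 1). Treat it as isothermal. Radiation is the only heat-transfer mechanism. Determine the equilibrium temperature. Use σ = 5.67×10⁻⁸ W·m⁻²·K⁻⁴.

T ≈ 231 K

At equilibrium, absorbed power = emitted power.
Absorbing cross-section = πr² = 1.611 m²; emitting surface = 4πr² = 6.442 m² (ratio 4).
(1−a)S·A_cross = εσ·A_surf·T⁴  ⇒  T⁴ = (1−a)S/(4σ).
T⁴ = 0.440·1480/(4·5.67×10⁻⁸) = 2.871×10⁹ K⁴.
T = (2.871×10⁹)^(1/4).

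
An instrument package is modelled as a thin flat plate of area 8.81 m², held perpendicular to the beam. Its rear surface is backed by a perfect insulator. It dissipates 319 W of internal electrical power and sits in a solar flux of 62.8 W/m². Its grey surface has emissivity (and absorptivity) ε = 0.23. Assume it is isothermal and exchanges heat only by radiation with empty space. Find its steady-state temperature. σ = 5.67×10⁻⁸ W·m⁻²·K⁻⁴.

At steady state, absorbed solar power + internal power = radiated power.
Absorbed: α·S·A_cross = 0.23·62.8·8.810 = 127.3 W (cross-section A).
Total input = 127.3 + 319 = 446.3 W.
Radiated: εσ·A_surf·T⁴ with A_surf = A = 8.810 m².
T⁴ = 446.3/(0.23·5.67×10⁻⁸·8.810) = 3.884×10⁹ K⁴.

T ≈ 250 K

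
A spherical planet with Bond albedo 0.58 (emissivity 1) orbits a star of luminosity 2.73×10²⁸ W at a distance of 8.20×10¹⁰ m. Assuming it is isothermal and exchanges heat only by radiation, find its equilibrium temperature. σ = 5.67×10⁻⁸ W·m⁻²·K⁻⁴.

First find the stellar flux at distance d: S = L/(4πd²) = 2.73×10²⁸/(4π·(8.20×10¹⁰)²) = 3.231×10⁵ W/m².
For an isothermal sphere, absorbed (1−a)S·πr² = emitted σ·4πr²·T⁴, so T⁴ = (1−a)S/(4σ).
T⁴ = 0.420·3.231×10⁵/(4·5.67×10⁻⁸) = 5.983×10¹¹ K⁴.

T ≈ 879 K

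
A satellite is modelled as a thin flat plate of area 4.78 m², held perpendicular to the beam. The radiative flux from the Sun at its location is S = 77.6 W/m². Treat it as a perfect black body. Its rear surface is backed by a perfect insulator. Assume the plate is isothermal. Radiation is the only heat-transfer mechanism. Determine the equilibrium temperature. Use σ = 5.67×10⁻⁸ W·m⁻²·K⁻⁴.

At equilibrium, absorbed power = emitted power.
Absorbing cross-section = A = 4.780 m²; emitting surface = A = 4.780 m² (ratio 1).
S·A_cross = εσ·A_surf·T⁴  ⇒  T⁴ = S/(1σ).
T⁴ = 1.00·77.6/(1·5.67×10⁻⁸) = 1.369×10⁹ K⁴.
T = (1.369×10⁹)^(1/4).

T ≈ 192 K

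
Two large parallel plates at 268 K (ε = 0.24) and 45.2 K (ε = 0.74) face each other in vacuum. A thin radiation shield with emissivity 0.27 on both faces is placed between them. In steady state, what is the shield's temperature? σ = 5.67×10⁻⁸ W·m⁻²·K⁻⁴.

In steady state the net flux on the hot side equals that on the cold side.
σ(T₁⁴−T_s⁴)/D₁ = σ(T_s⁴−T₂⁴)/D₂, with D₁ = 1/ε₁+1/ε_s−1 = 6.870, D₂ = 1/ε_s+1/ε₂−1 = 4.055.
Solve for T_s⁴: T_s⁴ = (D₂·T₁⁴ + D₁·T₂⁴)/(D₁+D₂) = 1.917×10⁹ K⁴.

T_s ≈ 209 K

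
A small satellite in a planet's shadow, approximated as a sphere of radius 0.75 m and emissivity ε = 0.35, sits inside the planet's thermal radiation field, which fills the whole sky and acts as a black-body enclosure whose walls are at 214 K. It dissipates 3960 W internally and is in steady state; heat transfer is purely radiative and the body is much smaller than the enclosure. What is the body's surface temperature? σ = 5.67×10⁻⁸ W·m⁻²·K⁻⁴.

For a small grey body in a large enclosure, net radiated power = εσA(T⁴ − T_w⁴).
Steady state: P = εσA(T⁴ − T_w⁴) with A = 4πr² = 7.069 m².
T⁴ = P/(εσA) + T_w⁴ = 3960/(0.35·5.67×10⁻⁸·7.069) + (214)⁴
    = 2.823×10¹⁰ + 2.097×10⁹ = 3.033×10¹⁰ K⁴.

T ≈ 417 K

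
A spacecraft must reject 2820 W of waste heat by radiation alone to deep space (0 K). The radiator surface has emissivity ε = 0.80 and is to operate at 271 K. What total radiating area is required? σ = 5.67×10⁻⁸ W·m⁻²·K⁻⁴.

P = εσA T⁴ ⇒ A = P/(εσT⁴).
T⁴ = 5.394×10⁹ K⁴.
A = 2820/(0.80 × 5.67×10⁻⁸ × 5.394×10⁹).

A ≈ 11.5 m²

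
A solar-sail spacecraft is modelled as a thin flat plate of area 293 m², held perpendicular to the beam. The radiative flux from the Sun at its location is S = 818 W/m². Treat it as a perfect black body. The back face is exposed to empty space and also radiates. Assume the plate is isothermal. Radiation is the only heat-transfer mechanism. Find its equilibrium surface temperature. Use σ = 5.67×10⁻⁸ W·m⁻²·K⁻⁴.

T ≈ 291 K

At equilibrium, absorbed power = emitted power.
Absorbing cross-section = A = 293.0 m²; emitting surface = 2A = 586.0 m² (ratio 2).
S·A_cross = εσ·A_surf·T⁴  ⇒  T⁴ = S/(2σ).
T⁴ = 1.00·818/(2·5.67×10⁻⁸) = 7.213×10⁹ K⁴.
T = (7.213×10⁹)^(1/4).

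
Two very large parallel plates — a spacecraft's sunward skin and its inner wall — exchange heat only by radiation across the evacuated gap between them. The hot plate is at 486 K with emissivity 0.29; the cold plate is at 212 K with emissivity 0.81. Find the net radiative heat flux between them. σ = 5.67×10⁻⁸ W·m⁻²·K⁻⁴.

q ≈ 828 W/m²

For two infinite grey parallel plates, q = σ(T₁⁴ − T₂⁴)/(1/ε₁ + 1/ε₂ − 1).
T₁⁴ − T₂⁴ = 5.579×10¹⁰ − 2.020×10⁹ = 5.377×10¹⁰ K⁴.
1/ε₁ + 1/ε₂ − 1 = 3.448 + 1.235 − 1 = 3.683.
q = 5.67×10⁻⁸ × 5.377×10¹⁰ / 3.683.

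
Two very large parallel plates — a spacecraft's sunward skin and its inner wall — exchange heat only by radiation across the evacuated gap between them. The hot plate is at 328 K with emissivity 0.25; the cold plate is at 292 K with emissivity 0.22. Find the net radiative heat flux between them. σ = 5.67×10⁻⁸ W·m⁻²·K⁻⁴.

q ≈ 32.3 W/m²

For two infinite grey parallel plates, q = σ(T₁⁴ − T₂⁴)/(1/ε₁ + 1/ε₂ − 1).
T₁⁴ − T₂⁴ = 1.157×10¹⁰ − 7.270×10⁹ = 4.304×10⁹ K⁴.
1/ε₁ + 1/ε₂ − 1 = 4.000 + 4.545 − 1 = 7.545.
q = 5.67×10⁻⁸ × 4.304×10⁹ / 7.545.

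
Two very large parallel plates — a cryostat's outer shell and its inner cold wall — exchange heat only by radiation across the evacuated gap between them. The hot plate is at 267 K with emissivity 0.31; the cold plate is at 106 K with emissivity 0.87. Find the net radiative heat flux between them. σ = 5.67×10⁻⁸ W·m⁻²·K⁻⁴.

q ≈ 83.3 W/m²

For two infinite grey parallel plates, q = σ(T₁⁴ − T₂⁴)/(1/ε₁ + 1/ε₂ − 1).
T₁⁴ − T₂⁴ = 5.082×10⁹ − 1.262×10⁸ = 4.956×10⁹ K⁴.
1/ε₁ + 1/ε₂ − 1 = 3.226 + 1.149 − 1 = 3.375.
q = 5.67×10⁻⁸ × 4.956×10⁹ / 3.375.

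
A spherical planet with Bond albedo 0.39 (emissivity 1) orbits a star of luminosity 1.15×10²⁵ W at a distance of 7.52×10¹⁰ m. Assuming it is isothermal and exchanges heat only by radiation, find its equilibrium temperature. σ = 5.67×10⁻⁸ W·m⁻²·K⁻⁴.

First find the stellar flux at distance d: S = L/(4πd²) = 1.15×10²⁵/(4π·(7.52×10¹⁰)²) = 161.8 W/m².
For an isothermal sphere, absorbed (1−a)S·πr² = emitted σ·4πr²·T⁴, so T⁴ = (1−a)S/(4σ).
T⁴ = 0.610·161.8/(4·5.67×10⁻⁸) = 4.353×10⁸ K⁴.

T ≈ 144 K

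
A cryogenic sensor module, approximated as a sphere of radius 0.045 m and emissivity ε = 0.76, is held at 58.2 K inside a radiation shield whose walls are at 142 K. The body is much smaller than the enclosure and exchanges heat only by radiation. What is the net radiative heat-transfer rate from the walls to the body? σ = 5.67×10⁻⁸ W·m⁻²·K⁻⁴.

For a small grey body in a large enclosure: P_net = εσA(T_body⁴ − T_wall⁴).
A = 4πr² = 0.02545 m²; T_body⁴ − T_wall⁴ = 1.147×10⁷ − 4.066×10⁸ = -3.951×10⁸ K⁴.
|P_net| = 0.76·5.67×10⁻⁸·0.02545·3.951×10⁸.

P_net ≈ 0.433 W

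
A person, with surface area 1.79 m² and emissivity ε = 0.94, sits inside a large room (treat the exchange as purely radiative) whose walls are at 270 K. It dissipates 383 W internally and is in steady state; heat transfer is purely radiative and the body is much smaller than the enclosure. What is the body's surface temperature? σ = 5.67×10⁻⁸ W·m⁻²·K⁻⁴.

T ≈ 311 K

For a small grey body in a large enclosure, net radiated power = εσA(T⁴ − T_w⁴).
Steady state: P = εσA(T⁴ − T_w⁴) with A = 1.79 m².
T⁴ = P/(εσA) + T_w⁴ = 383/(0.94·5.67×10⁻⁸·1.790) + (270)⁴
    = 4.015×10⁹ + 5.314×10⁹ = 9.329×10⁹ K⁴.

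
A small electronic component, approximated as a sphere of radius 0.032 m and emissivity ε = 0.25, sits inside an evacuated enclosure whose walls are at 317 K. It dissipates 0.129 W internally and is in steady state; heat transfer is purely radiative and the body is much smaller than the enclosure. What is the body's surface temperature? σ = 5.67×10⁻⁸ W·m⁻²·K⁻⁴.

T ≈ 322 K

For a small grey body in a large enclosure, net radiated power = εσA(T⁴ − T_w⁴).
Steady state: P = εσA(T⁴ − T_w⁴) with A = 4πr² = 0.01287 m².
T⁴ = P/(εσA) + T_w⁴ = 0.129/(0.25·5.67×10⁻⁸·0.01287) + (317)⁴
    = 7.072×10⁸ + 1.010×10¹⁰ = 1.081×10¹⁰ K⁴.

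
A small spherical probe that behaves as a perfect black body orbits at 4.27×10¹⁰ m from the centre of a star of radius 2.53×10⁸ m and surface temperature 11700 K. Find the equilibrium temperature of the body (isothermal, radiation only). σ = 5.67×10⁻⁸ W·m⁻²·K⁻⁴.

The star's surface emits σT_*⁴; at distance d the flux is S = σT_*⁴(R_*/d)².
S = 5.67×10⁻⁸·(11700)⁴·(2.53×10⁸/4.27×10¹⁰)² = 37300 W/m².
For an isothermal sphere T⁴ = (1−a)S/(4σ) = 1.645×10¹¹ K⁴.

T ≈ 637 K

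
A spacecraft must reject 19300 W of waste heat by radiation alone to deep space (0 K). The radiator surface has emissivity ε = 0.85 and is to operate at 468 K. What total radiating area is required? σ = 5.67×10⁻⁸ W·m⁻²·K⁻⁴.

P = εσA T⁴ ⇒ A = P/(εσT⁴).
T⁴ = 4.797×10¹⁰ K⁴.
A = 19300/(0.85 × 5.67×10⁻⁸ × 4.797×10¹⁰).

A ≈ 8.35 m²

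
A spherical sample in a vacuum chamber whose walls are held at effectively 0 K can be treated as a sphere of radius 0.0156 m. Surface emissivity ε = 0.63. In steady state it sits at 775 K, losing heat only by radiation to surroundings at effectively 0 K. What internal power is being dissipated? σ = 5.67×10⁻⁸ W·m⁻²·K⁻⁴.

P ≈ 39.4 W

Steady state: P = εσA T⁴.
A = 4πr² = 0.003058 m²; T⁴ = (775)⁴ = 3.608×10¹¹ K⁴.
P = 0.63 × 5.67×10⁻⁸ × 0.003058 × 3.608×10¹¹.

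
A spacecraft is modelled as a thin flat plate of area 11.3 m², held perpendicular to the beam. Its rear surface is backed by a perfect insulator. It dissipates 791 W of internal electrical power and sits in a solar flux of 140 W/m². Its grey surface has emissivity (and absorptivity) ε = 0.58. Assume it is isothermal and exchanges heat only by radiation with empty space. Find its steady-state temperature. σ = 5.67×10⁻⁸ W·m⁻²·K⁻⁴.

At steady state, absorbed solar power + internal power = radiated power.
Absorbed: α·S·A_cross = 0.58·140·11.30 = 917.6 W (cross-section A).
Total input = 917.6 + 791 = 1709 W.
Radiated: εσ·A_surf·T⁴ with A_surf = A = 11.30 m².
T⁴ = 1709/(0.58·5.67×10⁻⁸·11.30) = 4.598×10⁹ K⁴.

T ≈ 260 K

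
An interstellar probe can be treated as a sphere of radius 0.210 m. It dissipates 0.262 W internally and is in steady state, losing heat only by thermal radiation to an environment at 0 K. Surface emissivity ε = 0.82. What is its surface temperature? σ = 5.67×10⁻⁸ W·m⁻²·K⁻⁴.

T ≈ 56.5 K

Steady state: internal power = radiated power, P = εσA T⁴.
Radiating area A = 4πr² = 0.5542 m².
T⁴ = P/(εσA) = 0.262/(0.82·5.67×10⁻⁸·0.5542) = 1.017×10⁷ K⁴.
T = (1.017×10⁷)^(1/4).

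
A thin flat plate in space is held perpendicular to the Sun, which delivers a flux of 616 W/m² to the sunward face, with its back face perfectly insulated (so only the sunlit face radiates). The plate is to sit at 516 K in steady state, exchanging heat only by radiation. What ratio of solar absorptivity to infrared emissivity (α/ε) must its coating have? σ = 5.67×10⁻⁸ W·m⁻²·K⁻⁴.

α/ε ≈ 6.53

Balance: αS·A = εσ·1A·T⁴ ⇒ α/ε = σT⁴/S.
α/ε = 5.67×10⁻⁸·(516)⁴/616 = 5.67×10⁻⁸·7.089×10¹⁰/616.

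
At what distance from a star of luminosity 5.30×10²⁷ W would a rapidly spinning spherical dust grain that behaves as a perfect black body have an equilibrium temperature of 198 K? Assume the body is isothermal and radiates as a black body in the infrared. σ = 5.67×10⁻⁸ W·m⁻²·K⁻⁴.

d ≈ 1.10×10¹² m

For an isothermal black-emitting sphere, (1−a)S·πr² = σ·4πr²·T⁴ ⇒ S = 4σT⁴/(1−a).
S = 4·5.67×10⁻⁸·(198)⁴/1.00 = 348.6 W/m².
Flux falls as S = L/(4πd²), so d = √(L/(4πS)) = √(5.30×10²⁷/(4π·348.6)).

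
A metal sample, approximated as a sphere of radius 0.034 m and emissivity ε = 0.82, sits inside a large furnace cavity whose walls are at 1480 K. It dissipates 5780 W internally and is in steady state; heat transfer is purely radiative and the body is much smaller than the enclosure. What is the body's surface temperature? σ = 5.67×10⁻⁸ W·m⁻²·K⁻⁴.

For a small grey body in a large enclosure, net radiated power = εσA(T⁴ − T_w⁴).
Steady state: P = εσA(T⁴ − T_w⁴) with A = 4πr² = 0.01453 m².
T⁴ = P/(εσA) + T_w⁴ = 5780/(0.82·5.67×10⁻⁸·0.01453) + (1480)⁴
    = 8.558×10¹² + 4.798×10¹² = 1.336×10¹³ K⁴.

T ≈ 1910 K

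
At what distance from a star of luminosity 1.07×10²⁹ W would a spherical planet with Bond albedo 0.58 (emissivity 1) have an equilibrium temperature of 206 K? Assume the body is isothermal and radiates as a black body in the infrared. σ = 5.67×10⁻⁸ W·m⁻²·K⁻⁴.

d ≈ 2.96×10¹² m

For an isothermal black-emitting sphere, (1−a)S·πr² = σ·4πr²·T⁴ ⇒ S = 4σT⁴/(1−a).
S = 4·5.67×10⁻⁸·(206)⁴/0.420 = 972.4 W/m².
Flux falls as S = L/(4πd²), so d = √(L/(4πS)) = √(1.07×10²⁹/(4π·972.4)).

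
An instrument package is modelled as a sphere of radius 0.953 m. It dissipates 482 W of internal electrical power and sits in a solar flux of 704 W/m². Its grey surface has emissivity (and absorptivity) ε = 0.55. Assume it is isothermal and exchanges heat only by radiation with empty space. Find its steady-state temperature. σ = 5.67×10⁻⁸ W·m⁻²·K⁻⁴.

T ≈ 258 K

At steady state, absorbed solar power + internal power = radiated power.
Absorbed: α·S·A_cross = 0.55·704·2.853 = 1105 W (cross-section πr²).
Total input = 1105 + 482 = 1587 W.
Radiated: εσ·A_surf·T⁴ with A_surf = 4πr² = 11.41 m².
T⁴ = 1587/(0.55·5.67×10⁻⁸·11.41) = 4.458×10⁹ K⁴.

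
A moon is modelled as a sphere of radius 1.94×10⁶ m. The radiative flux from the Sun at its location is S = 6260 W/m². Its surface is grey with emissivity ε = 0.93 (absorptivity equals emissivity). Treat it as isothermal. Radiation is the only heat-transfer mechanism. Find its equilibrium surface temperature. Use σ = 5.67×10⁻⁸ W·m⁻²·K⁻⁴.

At equilibrium, absorbed power = emitted power.
Absorbing cross-section = πr² = 1.182×10¹³ m²; emitting surface = 4πr² = 4.729×10¹³ m² (ratio 4).
εS·A_cross = εσ·A_surf·T⁴  ⇒  T⁴ = S/(4σ)   (ε cancels).
T⁴ = 6260/(4·5.67×10⁻⁸) = 2.760×10¹⁰ K⁴.
T = (2.760×10¹⁰)^(1/4).

T ≈ 408 K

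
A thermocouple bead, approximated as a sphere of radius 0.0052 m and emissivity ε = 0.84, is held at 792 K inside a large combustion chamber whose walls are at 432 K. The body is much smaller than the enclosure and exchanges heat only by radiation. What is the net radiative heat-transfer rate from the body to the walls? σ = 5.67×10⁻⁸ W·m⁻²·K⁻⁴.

For a small grey body in a large enclosure: P_net = εσA(T_body⁴ − T_wall⁴).
A = 4πr² = 3.398×10⁻⁴ m²; T_body⁴ − T_wall⁴ = 3.935×10¹¹ − 3.483×10¹⁰ = 3.586×10¹¹ K⁴.
|P_net| = 0.84·5.67×10⁻⁸·3.398×10⁻⁴·3.586×10¹¹.

P_net ≈ 5.80 W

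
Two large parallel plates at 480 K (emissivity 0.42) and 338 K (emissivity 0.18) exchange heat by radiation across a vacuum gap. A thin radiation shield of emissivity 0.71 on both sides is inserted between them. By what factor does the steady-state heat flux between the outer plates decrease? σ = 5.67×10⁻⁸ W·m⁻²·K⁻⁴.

Without shield: q₀ = σΔ(T⁴)/(1/ε₁+1/ε₂−1) with denominator 6.937.
With shield the two gaps are in series; the resistances add: (1/ε₁+1/ε_s−1)+(1/ε_s+1/ε₂−1) = 2.789+5.964 = 8.753.
Heat-flux ratio q₀/q = 8.753/6.937.

factor ≈ 1.26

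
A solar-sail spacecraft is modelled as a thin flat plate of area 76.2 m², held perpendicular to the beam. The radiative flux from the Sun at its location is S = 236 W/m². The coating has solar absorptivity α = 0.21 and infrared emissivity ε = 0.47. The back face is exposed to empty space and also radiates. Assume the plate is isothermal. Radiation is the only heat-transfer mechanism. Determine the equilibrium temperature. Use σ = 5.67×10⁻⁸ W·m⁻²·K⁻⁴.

T ≈ 175 K

At equilibrium, absorbed power = emitted power.
Absorbing cross-section = A = 76.20 m²; emitting surface = 2A = 152.4 m² (ratio 2).
αS·A_cross = εσ·A_surf·T⁴  ⇒  T⁴ = αS/(ε·2σ).
T⁴ = 0.210·236/(0.47·2·5.67×10⁻⁸) = 9.299×10⁸ K⁴.
T = (9.299×10⁸)^(1/4).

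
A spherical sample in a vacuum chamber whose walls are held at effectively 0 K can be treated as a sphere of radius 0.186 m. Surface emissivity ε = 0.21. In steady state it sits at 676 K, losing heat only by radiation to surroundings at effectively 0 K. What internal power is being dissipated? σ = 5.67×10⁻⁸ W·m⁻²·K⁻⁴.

Steady state: P = εσA T⁴.
A = 4πr² = 0.4347 m²; T⁴ = (676)⁴ = 2.088×10¹¹ K⁴.
P = 0.21 × 5.67×10⁻⁸ × 0.4347 × 2.088×10¹¹.

P ≈ 1080 W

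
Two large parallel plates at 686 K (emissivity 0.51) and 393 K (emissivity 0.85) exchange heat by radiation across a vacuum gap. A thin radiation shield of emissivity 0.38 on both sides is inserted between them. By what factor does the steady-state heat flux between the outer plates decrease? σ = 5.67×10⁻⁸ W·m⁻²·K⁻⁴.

Without shield: q₀ = σΔ(T⁴)/(1/ε₁+1/ε₂−1) with denominator 2.137.
With shield the two gaps are in series; the resistances add: (1/ε₁+1/ε_s−1)+(1/ε_s+1/ε₂−1) = 3.592+2.808 = 6.400.
Heat-flux ratio q₀/q = 6.400/2.137.

factor ≈ 2.99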